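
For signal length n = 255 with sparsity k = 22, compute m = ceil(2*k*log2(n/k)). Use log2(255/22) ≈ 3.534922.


log2(n/k) = log2(255/22) ≈ 3.534922.
2*k*log2(n/k) ≈ 2*22*3.534922 = 155.536568.
m = ceil(155.536568) = 156.

156


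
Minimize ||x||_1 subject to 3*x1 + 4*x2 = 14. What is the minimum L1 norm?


Axis intercepts:
  x1 = 14/3, x2 = 0: L1 = 14/3
  x1 = 0, x2 = 7/2: L1 = 7/2
x* = (0, 7/2)
||x*||_1 = 7/2.

7/2


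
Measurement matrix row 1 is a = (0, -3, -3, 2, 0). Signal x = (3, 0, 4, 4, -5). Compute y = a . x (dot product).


Non-zero terms: ['0*3', '-3*4', '2*4', '0*-5']
Products: [0, -12, 8, 0]
y = sum = -4.

-4


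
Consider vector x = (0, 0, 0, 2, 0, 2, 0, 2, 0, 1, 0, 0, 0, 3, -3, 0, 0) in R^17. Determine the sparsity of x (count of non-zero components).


Non-zero positions: [3, 5, 7, 9, 13, 14].
Sparsity = 6.

6


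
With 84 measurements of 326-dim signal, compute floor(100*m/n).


100*m/n = 100*84/326 ≈ 25.7669.
floor = 25.

25


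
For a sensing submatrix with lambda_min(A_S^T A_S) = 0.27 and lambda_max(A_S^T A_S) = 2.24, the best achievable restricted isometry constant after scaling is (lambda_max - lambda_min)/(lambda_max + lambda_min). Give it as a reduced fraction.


lambda_max - lambda_min = 2.24 - 0.27 = 1.97.
lambda_max + lambda_min = 2.24 + 0.27 = 2.51.
delta = 1.97/2.51 = 197/251.

197/251


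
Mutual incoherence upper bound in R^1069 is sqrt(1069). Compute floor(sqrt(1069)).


32^2 = 1024 <= 1069 < 1089 = 33^2, so 32 <= sqrt(1069) < 33.
floor(sqrt(1069)) = 32.

32


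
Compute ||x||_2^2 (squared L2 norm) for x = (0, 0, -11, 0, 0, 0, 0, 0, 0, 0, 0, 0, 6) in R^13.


Non-zero entries: [(2, -11), (12, 6)]
Squares: [121, 36]
||x||_2^2 = sum = 157.

157


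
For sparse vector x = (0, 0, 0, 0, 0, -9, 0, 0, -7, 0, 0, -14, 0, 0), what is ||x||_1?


Non-zero entries: [(5, -9), (8, -7), (11, -14)]
Absolute values: [9, 7, 14]
||x||_1 = sum = 30.

30


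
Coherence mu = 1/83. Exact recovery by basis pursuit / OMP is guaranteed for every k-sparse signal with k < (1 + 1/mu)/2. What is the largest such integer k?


1/mu = 83.
1 + 1/mu = 84.
(1 + 1/mu)/2 = 42 is an integer and the inequality is strict, so k_max = 42 - 1 = 41.

41


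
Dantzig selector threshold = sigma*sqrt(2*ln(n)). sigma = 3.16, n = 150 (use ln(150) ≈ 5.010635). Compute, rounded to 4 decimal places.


ln(150) ≈ 5.010635.
2*ln(n) ≈ 10.02127.
sqrt(2*ln(n)) ≈ sqrt(10.02127) ≈ 3.165639.
threshold ≈ 3.16*3.165639 = 10.00341924 ≈ 10.0034.

10.0034


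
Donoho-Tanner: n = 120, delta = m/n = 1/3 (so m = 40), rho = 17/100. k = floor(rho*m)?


m = 1/3*120 = 40.
rho = 17/100.
rho*m = 17/100*40 = 6.8.
k = floor(6.8) = 6.

6


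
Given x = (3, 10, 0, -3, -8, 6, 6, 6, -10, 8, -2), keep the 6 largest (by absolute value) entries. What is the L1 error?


Sorted |x_i| descending: [10, 10, 8, 8, 6, 6, 6, 3, 3, 2, 0]
Keep top 6: [10, 10, 8, 8, 6, 6]
Tail entries: [6, 3, 3, 2, 0]
L1 error = sum of tail = 14.

14


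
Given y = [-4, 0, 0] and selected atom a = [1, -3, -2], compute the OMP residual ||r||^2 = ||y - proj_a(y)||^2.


a^T a = 14.
a^T y = -4.
coeff = -4/14 = -2/7.
||r||^2 = 104/7.

104/7


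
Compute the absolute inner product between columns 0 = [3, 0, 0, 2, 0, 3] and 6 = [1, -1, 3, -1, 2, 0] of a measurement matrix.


Inner product: 3*1 + 0*-1 + 0*3 + 2*-1 + 0*2 + 3*0
Products: [3, 0, 0, -2, 0, 0]
Sum = 1.
|dot| = 1.

1


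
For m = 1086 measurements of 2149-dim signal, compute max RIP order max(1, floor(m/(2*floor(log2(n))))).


floor(log2(2149)) = 11.
2*11 = 22.
m/(2*floor(log2(n))) = 1086/22 ≈ 49.3636.
floor = 49.
k = max(1, 49) = 49.

49


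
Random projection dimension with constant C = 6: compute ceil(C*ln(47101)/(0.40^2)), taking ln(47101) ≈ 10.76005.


ln(47101) ≈ 10.76005.
eps^2 = 0.40^2 = 0.16.
C*ln(N)/eps^2 ≈ 6*10.76005/0.16 ≈ 403.5019.
m = ceil(403.5019) = 404.

404


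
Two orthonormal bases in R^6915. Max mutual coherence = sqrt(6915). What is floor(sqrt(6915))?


83^2 = 6889 <= 6915 < 7056 = 84^2, so 83 <= sqrt(6915) < 84.
floor(sqrt(6915)) = 83.

83


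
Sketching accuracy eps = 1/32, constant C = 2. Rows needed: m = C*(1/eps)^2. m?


1/eps = 32.
(1/eps)^2 = 1024.
m = 2*1024 = 2048.

2048


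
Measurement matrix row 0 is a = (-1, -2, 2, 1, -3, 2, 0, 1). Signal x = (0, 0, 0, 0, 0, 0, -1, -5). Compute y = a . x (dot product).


Non-zero terms: ['0*-1', '1*-5']
Products: [0, -5]
y = sum = -5.

-5


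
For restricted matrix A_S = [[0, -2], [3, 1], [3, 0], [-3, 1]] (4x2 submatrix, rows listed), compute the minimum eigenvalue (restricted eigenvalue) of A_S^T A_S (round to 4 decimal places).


A_S^T A_S = [[27, 0], [0, 6]].
trace = 33.
det = 162.
disc = trace^2 - 4*det = 1089 - 4*162 = 441.
sqrt(441) = 21.
lam_min = (33 - 21)/2 = 6 = 6.0000.

6.0000


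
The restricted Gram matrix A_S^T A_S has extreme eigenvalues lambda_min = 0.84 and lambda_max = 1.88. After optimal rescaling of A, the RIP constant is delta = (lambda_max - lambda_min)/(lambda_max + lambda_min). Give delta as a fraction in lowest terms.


lambda_max - lambda_min = 1.88 - 0.84 = 1.04.
lambda_max + lambda_min = 1.88 + 0.84 = 2.72.
delta = 1.04/2.72 = 104/272 = 13/34.

13/34


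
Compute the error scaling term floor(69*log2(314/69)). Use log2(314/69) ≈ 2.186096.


log2(n/k) = log2(314/69) ≈ 2.186096.
k*log2(n/k) ≈ 69*2.186096 = 150.840624.
floor(150.840624) = 150.

150


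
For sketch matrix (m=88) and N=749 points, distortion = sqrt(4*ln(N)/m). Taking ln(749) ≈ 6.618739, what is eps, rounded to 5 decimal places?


ln(749) ≈ 6.618739.
4*ln(N)/m ≈ 4*6.618739/88 ≈ 0.30085177.
eps = sqrt(0.30085177) ≈ 0.5484996 ≈ 0.54850.

0.54850


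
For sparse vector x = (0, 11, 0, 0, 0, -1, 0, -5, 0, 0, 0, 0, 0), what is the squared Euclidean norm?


Non-zero entries: [(1, 11), (5, -1), (7, -5)]
Squares: [121, 1, 25]
||x||_2^2 = sum = 147.

147


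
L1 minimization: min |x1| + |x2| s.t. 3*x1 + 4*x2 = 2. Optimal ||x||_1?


Axis intercepts:
  x1 = 2/3, x2 = 0: L1 = 2/3
  x1 = 0, x2 = 1/2: L1 = 1/2
x* = (0, 1/2)
||x*||_1 = 1/2.

1/2


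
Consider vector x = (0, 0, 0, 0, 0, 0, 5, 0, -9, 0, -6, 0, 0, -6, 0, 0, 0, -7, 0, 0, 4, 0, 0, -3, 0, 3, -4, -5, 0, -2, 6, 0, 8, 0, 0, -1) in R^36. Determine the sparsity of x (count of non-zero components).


Non-zero positions: [6, 8, 10, 13, 17, 20, 23, 25, 26, 27, 29, 30, 32, 35].
Sparsity = 14.

14


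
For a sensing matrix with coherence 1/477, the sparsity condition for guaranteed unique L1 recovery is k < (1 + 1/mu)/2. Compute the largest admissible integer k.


1/mu = 477.
1 + 1/mu = 478.
(1 + 1/mu)/2 = 239 is an integer and the inequality is strict, so k_max = 239 - 1 = 238.

238


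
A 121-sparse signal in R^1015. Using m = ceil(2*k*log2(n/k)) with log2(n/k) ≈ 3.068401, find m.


log2(n/k) = log2(1015/121) ≈ 3.068401.
2*k*log2(n/k) ≈ 2*121*3.068401 = 742.553042.
m = ceil(742.553042) = 743.

743


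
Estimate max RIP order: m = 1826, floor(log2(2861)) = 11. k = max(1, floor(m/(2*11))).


floor(log2(2861)) = 11.
2*11 = 22.
m/(2*floor(log2(n))) = 1826/22 ≈ 83.0.
floor = 83.
k = max(1, 83) = 83.

83


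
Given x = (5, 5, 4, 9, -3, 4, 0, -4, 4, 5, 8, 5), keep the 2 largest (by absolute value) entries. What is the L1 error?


Sorted |x_i| descending: [9, 8, 5, 5, 5, 5, 4, 4, 4, 4, 3, 0]
Keep top 2: [9, 8]
Tail entries: [5, 5, 5, 5, 4, 4, 4, 4, 3, 0]
L1 error = sum of tail = 39.

39


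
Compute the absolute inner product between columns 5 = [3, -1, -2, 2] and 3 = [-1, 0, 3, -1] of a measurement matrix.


Inner product: 3*-1 + -1*0 + -2*3 + 2*-1
Products: [-3, 0, -6, -2]
Sum = -11.
|dot| = 11.

11


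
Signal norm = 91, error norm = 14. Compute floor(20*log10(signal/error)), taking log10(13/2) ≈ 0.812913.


||x||/||e|| = 91/14 = 13/2.
log10(13/2) ≈ 0.812913.
20*log10(||x||/||e||) ≈ 20*0.812913 = 16.25826.
floor(16.25826) = 16.

16


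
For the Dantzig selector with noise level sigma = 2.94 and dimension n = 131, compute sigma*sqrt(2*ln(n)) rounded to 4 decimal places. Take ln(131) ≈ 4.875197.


ln(131) ≈ 4.875197.
2*ln(n) ≈ 9.750394.
sqrt(2*ln(n)) ≈ sqrt(9.750394) ≈ 3.122562.
threshold ≈ 2.94*3.122562 = 9.18033228 ≈ 9.1803.

9.1803


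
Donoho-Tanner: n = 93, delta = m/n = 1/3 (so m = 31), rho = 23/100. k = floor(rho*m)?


m = 1/3*93 = 31.
rho = 23/100.
rho*m = 23/100*31 = 7.13.
k = floor(7.13) = 7.

7


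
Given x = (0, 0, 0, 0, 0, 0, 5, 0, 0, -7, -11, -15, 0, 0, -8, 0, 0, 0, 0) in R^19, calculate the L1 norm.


Non-zero entries: [(6, 5), (9, -7), (10, -11), (11, -15), (14, -8)]
Absolute values: [5, 7, 11, 15, 8]
||x||_1 = sum = 46.

46


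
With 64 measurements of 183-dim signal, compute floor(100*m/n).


100*m/n = 100*64/183 ≈ 34.9727.
floor = 34.

34


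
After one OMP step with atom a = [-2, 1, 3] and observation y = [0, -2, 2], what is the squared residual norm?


a^T a = 14.
a^T y = 4.
coeff = 4/14 = 2/7.
||r||^2 = 48/7.

48/7


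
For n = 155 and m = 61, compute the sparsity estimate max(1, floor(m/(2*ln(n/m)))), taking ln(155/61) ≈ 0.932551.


n/m = 155/61.
ln(n/m) ≈ 0.932551.
2*ln(n/m) ≈ 1.865102.
m/(2*ln(n/m)) ≈ 61/1.865102 ≈ 32.706.
floor = 32.
k_max = max(1, 32) = 32.

32


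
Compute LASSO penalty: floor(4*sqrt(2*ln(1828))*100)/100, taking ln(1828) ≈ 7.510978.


ln(1828) ≈ 7.510978.
2*ln(n) ≈ 15.021956.
sqrt(2*ln(n)) ≈ sqrt(15.021956) ≈ 3.875817.
lambda ≈ 4*3.875817 = 15.503268.
floor(lambda*100)/100 = 15.50.

15.50


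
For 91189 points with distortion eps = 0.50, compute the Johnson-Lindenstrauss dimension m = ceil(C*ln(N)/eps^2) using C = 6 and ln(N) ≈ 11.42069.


ln(91189) ≈ 11.42069.
eps^2 = 0.50^2 = 0.25.
C*ln(N)/eps^2 ≈ 6*11.42069/0.25 ≈ 274.0966.
m = ceil(274.0966) = 275.

275


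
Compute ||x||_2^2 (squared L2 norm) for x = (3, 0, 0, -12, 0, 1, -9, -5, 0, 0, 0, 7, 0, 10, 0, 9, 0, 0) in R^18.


Non-zero entries: [(0, 3), (3, -12), (5, 1), (6, -9), (7, -5), (11, 7), (13, 10), (15, 9)]
Squares: [9, 144, 1, 81, 25, 49, 100, 81]
||x||_2^2 = sum = 490.

490


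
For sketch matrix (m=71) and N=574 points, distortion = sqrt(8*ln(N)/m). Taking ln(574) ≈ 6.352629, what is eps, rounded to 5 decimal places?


ln(574) ≈ 6.352629.
8*ln(N)/m ≈ 8*6.352629/71 ≈ 0.71578918.
eps = sqrt(0.71578918) ≈ 0.8460432 ≈ 0.84604.

0.84604


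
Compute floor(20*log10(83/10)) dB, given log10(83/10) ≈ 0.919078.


||x||/||e|| = 83/10.
log10(83/10) ≈ 0.919078.
20*log10(||x||/||e||) ≈ 20*0.919078 = 18.38156.
floor(18.38156) = 18.

18


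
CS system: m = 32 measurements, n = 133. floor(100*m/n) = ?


100*m/n = 100*32/133 ≈ 24.0602.
floor = 24.

24


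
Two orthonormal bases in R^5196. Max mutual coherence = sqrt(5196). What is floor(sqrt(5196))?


72^2 = 5184 <= 5196 < 5329 = 73^2, so 72 <= sqrt(5196) < 73.
floor(sqrt(5196)) = 72.

72


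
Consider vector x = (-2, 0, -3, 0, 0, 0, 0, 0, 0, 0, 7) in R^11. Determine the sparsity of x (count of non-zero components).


Non-zero positions: [0, 2, 10].
Sparsity = 3.

3


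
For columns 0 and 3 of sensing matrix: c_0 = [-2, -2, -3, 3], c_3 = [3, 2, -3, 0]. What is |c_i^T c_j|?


Inner product: -2*3 + -2*2 + -3*-3 + 3*0
Products: [-6, -4, 9, 0]
Sum = -1.
|dot| = 1.

1


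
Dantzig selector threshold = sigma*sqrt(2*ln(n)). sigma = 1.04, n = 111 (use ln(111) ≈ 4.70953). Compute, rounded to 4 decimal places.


ln(111) ≈ 4.70953.
2*ln(n) ≈ 9.41906.
sqrt(2*ln(n)) ≈ sqrt(9.41906) ≈ 3.069049.
threshold ≈ 1.04*3.069049 = 3.19181096 ≈ 3.1918.

3.1918


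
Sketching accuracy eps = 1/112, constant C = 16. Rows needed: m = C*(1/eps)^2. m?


1/eps = 112.
(1/eps)^2 = 12544.
m = 16*12544 = 200704.

200704


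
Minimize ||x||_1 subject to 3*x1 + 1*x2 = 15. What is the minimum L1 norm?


Axis intercepts:
  x1 = 5, x2 = 0: L1 = 5
  x1 = 0, x2 = 15: L1 = 15
x* = (5, 0)
||x*||_1 = 5.

5


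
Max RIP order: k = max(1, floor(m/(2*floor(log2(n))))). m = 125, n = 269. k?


floor(log2(269)) = 8.
2*8 = 16.
m/(2*floor(log2(n))) = 125/16 ≈ 7.8125.
floor = 7.
k = max(1, 7) = 7.

7


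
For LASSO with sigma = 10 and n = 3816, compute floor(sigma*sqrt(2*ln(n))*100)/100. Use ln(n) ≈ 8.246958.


ln(3816) ≈ 8.246958.
2*ln(n) ≈ 16.493916.
sqrt(2*ln(n)) ≈ sqrt(16.493916) ≈ 4.06127.
lambda ≈ 10*4.06127 = 40.6127.
floor(lambda*100)/100 = 40.61.

40.61


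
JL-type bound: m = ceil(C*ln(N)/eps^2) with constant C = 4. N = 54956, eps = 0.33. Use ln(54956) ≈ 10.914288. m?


ln(54956) ≈ 10.914288.
eps^2 = 0.33^2 = 0.1089.
C*ln(N)/eps^2 ≈ 4*10.914288/0.1089 ≈ 400.8921.
m = ceil(400.8921) = 401.

401


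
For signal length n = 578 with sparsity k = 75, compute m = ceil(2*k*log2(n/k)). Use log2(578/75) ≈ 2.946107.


log2(n/k) = log2(578/75) ≈ 2.946107.
2*k*log2(n/k) ≈ 2*75*2.946107 = 441.91605.
m = ceil(441.91605) = 442.

442


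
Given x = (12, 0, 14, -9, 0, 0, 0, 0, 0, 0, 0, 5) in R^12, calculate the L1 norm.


Non-zero entries: [(0, 12), (2, 14), (3, -9), (11, 5)]
Absolute values: [12, 14, 9, 5]
||x||_1 = sum = 40.

40


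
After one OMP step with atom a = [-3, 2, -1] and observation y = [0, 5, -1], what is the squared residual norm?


a^T a = 14.
a^T y = 11.
coeff = 11/14 = 11/14.
||r||^2 = 243/14.

243/14


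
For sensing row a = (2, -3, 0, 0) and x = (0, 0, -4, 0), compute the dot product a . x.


Non-zero terms: ['0*-4']
Products: [0]
y = sum = 0.

0


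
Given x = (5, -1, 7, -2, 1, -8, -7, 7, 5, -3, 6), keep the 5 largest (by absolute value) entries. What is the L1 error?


Sorted |x_i| descending: [8, 7, 7, 7, 6, 5, 5, 3, 2, 1, 1]
Keep top 5: [8, 7, 7, 7, 6]
Tail entries: [5, 5, 3, 2, 1, 1]
L1 error = sum of tail = 17.

17


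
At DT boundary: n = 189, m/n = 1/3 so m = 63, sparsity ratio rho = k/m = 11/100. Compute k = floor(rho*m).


m = 1/3*189 = 63.
rho = 11/100.
rho*m = 11/100*63 = 6.93.
k = floor(6.93) = 6.

6


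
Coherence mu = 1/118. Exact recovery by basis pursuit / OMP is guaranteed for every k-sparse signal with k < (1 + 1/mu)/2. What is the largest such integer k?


1/mu = 118.
1 + 1/mu = 119.
(1 + 1/mu)/2 = 59.5 is not an integer, so k_max = floor(59.5) = 59.

59


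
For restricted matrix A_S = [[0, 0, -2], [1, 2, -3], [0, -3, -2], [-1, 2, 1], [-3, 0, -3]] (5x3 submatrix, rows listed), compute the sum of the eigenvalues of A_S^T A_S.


Sum of eigenvalues of A_S^T A_S = trace(A_S^T A_S) = sum of squared column norms of A_S.
A_S^T A_S diagonal: [11, 17, 27].
trace = 11 + 17 + 27 = 55.

55


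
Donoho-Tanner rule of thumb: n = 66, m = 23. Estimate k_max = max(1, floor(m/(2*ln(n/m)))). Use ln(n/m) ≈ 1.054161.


n/m = 66/23.
ln(n/m) ≈ 1.054161.
2*ln(n/m) ≈ 2.108322.
m/(2*ln(n/m)) ≈ 23/2.108322 ≈ 10.9091.
floor = 10.
k_max = max(1, 10) = 10.

10


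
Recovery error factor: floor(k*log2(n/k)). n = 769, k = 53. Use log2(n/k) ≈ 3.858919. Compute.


log2(n/k) = log2(769/53) ≈ 3.858919.
k*log2(n/k) ≈ 53*3.858919 = 204.522707.
floor(204.522707) = 204.

204


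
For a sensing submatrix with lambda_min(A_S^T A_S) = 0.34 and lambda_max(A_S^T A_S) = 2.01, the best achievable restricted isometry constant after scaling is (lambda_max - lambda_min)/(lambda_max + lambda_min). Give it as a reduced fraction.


lambda_max - lambda_min = 2.01 - 0.34 = 1.67.
lambda_max + lambda_min = 2.01 + 0.34 = 2.35.
delta = 1.67/2.35 = 167/235.

167/235


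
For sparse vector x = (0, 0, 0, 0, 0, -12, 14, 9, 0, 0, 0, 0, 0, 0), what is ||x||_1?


Non-zero entries: [(5, -12), (6, 14), (7, 9)]
Absolute values: [12, 14, 9]
||x||_1 = sum = 35.

35


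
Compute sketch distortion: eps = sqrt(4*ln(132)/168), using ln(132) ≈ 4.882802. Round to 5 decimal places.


ln(132) ≈ 4.882802.
4*ln(N)/m ≈ 4*4.882802/168 ≈ 0.11625719.
eps = sqrt(0.11625719) ≈ 0.3409651 ≈ 0.34097.

0.34097


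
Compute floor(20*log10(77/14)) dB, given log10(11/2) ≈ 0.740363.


||x||/||e|| = 77/14 = 11/2.
log10(11/2) ≈ 0.740363.
20*log10(||x||/||e||) ≈ 20*0.740363 = 14.80726.
floor(14.80726) = 14.

14


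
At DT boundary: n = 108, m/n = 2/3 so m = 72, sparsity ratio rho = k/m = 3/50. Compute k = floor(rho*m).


m = 2/3*108 = 72.
rho = 3/50.
rho*m = 3/50*72 = 4.32.
k = floor(4.32) = 4.

4


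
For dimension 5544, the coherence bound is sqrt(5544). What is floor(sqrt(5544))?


74^2 = 5476 <= 5544 < 5625 = 75^2, so 74 <= sqrt(5544) < 75.
floor(sqrt(5544)) = 74.

74


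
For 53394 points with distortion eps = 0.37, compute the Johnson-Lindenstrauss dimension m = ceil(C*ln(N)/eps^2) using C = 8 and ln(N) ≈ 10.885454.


ln(53394) ≈ 10.885454.
eps^2 = 0.37^2 = 0.1369.
C*ln(N)/eps^2 ≈ 8*10.885454/0.1369 ≈ 636.1113.
m = ceil(636.1113) = 637.

637


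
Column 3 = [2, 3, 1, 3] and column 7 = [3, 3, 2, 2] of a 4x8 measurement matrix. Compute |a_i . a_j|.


Inner product: 2*3 + 3*3 + 1*2 + 3*2
Products: [6, 9, 2, 6]
Sum = 23.
|dot| = 23.

23


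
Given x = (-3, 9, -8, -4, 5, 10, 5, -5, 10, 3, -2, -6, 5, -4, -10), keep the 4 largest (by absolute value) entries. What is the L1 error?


Sorted |x_i| descending: [10, 10, 10, 9, 8, 6, 5, 5, 5, 5, 4, 4, 3, 3, 2]
Keep top 4: [10, 10, 10, 9]
Tail entries: [8, 6, 5, 5, 5, 5, 4, 4, 3, 3, 2]
L1 error = sum of tail = 50.

50


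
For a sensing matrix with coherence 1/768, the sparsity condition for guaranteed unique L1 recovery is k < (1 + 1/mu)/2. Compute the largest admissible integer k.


1/mu = 768.
1 + 1/mu = 769.
(1 + 1/mu)/2 = 384.5 is not an integer, so k_max = floor(384.5) = 384.

384


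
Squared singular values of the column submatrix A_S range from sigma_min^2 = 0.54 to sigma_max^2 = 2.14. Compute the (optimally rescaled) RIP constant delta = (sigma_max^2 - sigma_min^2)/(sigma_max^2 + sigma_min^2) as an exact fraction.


lambda_max - lambda_min = 2.14 - 0.54 = 1.60.
lambda_max + lambda_min = 2.14 + 0.54 = 2.68.
delta = 1.60/2.68 = 160/268 = 40/67.

40/67


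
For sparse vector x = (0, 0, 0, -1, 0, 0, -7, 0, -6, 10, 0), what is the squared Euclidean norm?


Non-zero entries: [(3, -1), (6, -7), (8, -6), (9, 10)]
Squares: [1, 49, 36, 100]
||x||_2^2 = sum = 186.

186


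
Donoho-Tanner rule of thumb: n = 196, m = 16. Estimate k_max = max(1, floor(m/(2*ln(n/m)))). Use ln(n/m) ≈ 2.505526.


n/m = 196/16 = 49/4.
ln(n/m) ≈ 2.505526.
2*ln(n/m) ≈ 5.011052.
m/(2*ln(n/m)) ≈ 16/5.011052 ≈ 3.1929.
floor = 3.
k_max = max(1, 3) = 3.

3


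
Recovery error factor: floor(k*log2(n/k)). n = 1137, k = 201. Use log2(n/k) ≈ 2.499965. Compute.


log2(n/k) = log2(1137/201) ≈ 2.499965.
k*log2(n/k) ≈ 201*2.499965 = 502.492965.
floor(502.492965) = 502.

502


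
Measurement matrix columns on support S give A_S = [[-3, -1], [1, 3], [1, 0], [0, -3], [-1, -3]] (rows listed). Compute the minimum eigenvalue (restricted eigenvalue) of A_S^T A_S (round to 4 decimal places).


A_S^T A_S = [[12, 9], [9, 28]].
trace = 40.
det = 255.
disc = trace^2 - 4*det = 1600 - 4*255 = 580.
sqrt(580) ≈ 24.083189.
lam_min = (40 - sqrt(580))/2 ≈ (40 - 24.083189)/2 = 7.9584055 ≈ 7.9584.

7.9584


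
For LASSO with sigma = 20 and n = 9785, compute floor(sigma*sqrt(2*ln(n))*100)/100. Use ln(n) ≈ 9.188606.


ln(9785) ≈ 9.188606.
2*ln(n) ≈ 18.377212.
sqrt(2*ln(n)) ≈ sqrt(18.377212) ≈ 4.286865.
lambda ≈ 20*4.286865 = 85.7373.
floor(lambda*100)/100 = 85.73.

85.73


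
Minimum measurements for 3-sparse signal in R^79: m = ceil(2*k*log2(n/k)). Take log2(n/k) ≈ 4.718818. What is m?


log2(n/k) = log2(79/3) ≈ 4.718818.
2*k*log2(n/k) ≈ 2*3*4.718818 = 28.312908.
m = ceil(28.312908) = 29.

29


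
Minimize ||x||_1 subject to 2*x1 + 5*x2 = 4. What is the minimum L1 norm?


Axis intercepts:
  x1 = 2, x2 = 0: L1 = 2
  x1 = 0, x2 = 4/5: L1 = 4/5
x* = (0, 4/5)
||x*||_1 = 4/5.

4/5


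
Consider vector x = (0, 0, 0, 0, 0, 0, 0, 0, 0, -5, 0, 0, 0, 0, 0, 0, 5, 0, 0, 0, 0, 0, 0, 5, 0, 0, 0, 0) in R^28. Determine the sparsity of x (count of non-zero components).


Non-zero positions: [9, 16, 23].
Sparsity = 3.

3


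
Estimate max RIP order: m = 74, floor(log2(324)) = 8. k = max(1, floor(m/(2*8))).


floor(log2(324)) = 8.
2*8 = 16.
m/(2*floor(log2(n))) = 74/16 ≈ 4.625.
floor = 4.
k = max(1, 4) = 4.

4


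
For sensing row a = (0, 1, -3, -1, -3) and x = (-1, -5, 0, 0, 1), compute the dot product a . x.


Non-zero terms: ['0*-1', '1*-5', '-3*1']
Products: [0, -5, -3]
y = sum = -8.

-8


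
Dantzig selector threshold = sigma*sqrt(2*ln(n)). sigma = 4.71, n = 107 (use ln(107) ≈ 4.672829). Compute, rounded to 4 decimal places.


ln(107) ≈ 4.672829.
2*ln(n) ≈ 9.345658.
sqrt(2*ln(n)) ≈ sqrt(9.345658) ≈ 3.057067.
threshold ≈ 4.71*3.057067 = 14.39878557 ≈ 14.3988.

14.3988


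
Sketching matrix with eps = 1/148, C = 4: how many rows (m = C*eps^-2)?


1/eps = 148.
(1/eps)^2 = 21904.
m = 4*21904 = 87616.

87616


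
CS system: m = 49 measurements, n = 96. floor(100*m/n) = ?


100*m/n = 100*49/96 ≈ 51.0417.
floor = 51.

51


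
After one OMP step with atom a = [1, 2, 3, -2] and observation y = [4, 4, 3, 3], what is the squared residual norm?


a^T a = 18.
a^T y = 15.
coeff = 15/18 = 5/6.
||r||^2 = 75/2.

75/2


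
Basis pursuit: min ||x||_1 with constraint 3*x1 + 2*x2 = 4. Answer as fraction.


Axis intercepts:
  x1 = 4/3, x2 = 0: L1 = 4/3
  x1 = 0, x2 = 2: L1 = 2
x* = (4/3, 0)
||x*||_1 = 4/3.

4/3


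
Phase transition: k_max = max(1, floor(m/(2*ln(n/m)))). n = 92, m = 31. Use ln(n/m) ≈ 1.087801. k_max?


n/m = 92/31.
ln(n/m) ≈ 1.087801.
2*ln(n/m) ≈ 2.175602.
m/(2*ln(n/m)) ≈ 31/2.175602 ≈ 14.2489.
floor = 14.
k_max = max(1, 14) = 14.

14


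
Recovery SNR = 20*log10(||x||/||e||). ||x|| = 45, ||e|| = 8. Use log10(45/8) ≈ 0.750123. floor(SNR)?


||x||/||e|| = 45/8.
log10(45/8) ≈ 0.750123.
20*log10(||x||/||e||) ≈ 20*0.750123 = 15.00246.
floor(15.00246) = 15.

15


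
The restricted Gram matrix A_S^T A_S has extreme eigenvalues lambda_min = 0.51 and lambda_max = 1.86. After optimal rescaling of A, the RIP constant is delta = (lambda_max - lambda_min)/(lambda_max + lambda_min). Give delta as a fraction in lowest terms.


lambda_max - lambda_min = 1.86 - 0.51 = 1.35.
lambda_max + lambda_min = 1.86 + 0.51 = 2.37.
delta = 1.35/2.37 = 135/237 = 45/79.

45/79


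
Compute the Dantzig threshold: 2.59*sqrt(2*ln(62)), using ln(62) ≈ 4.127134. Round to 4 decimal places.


ln(62) ≈ 4.127134.
2*ln(n) ≈ 8.254268.
sqrt(2*ln(n)) ≈ sqrt(8.254268) ≈ 2.873024.
threshold ≈ 2.59*2.873024 = 7.44113216 ≈ 7.4411.

7.4411


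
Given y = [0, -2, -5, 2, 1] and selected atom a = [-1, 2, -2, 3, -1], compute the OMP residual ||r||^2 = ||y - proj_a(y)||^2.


a^T a = 19.
a^T y = 11.
coeff = 11/19 = 11/19.
||r||^2 = 525/19.

525/19


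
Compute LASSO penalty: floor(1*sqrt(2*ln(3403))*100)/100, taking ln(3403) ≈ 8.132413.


ln(3403) ≈ 8.132413.
2*ln(n) ≈ 16.264826.
sqrt(2*ln(n)) ≈ sqrt(16.264826) ≈ 4.032967.
lambda ≈ 1*4.032967 = 4.032967.
floor(lambda*100)/100 = 4.03.

4.03


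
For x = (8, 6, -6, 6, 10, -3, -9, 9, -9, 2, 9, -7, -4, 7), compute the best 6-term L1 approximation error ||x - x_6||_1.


Sorted |x_i| descending: [10, 9, 9, 9, 9, 8, 7, 7, 6, 6, 6, 4, 3, 2]
Keep top 6: [10, 9, 9, 9, 9, 8]
Tail entries: [7, 7, 6, 6, 6, 4, 3, 2]
L1 error = sum of tail = 41.

41


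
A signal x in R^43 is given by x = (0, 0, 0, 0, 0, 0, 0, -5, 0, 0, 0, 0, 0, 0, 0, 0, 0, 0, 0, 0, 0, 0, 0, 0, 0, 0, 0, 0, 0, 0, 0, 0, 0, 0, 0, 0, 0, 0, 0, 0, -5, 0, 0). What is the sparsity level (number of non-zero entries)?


Non-zero positions: [7, 40].
Sparsity = 2.

2


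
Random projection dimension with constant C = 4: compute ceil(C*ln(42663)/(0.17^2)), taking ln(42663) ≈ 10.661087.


ln(42663) ≈ 10.661087.
eps^2 = 0.17^2 = 0.0289.
C*ln(N)/eps^2 ≈ 4*10.661087/0.0289 ≈ 1475.583.
m = ceil(1475.583) = 1476.

1476


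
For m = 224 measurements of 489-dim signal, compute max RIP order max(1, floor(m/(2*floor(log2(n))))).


floor(log2(489)) = 8.
2*8 = 16.
m/(2*floor(log2(n))) = 224/16 ≈ 14.0.
floor = 14.
k = max(1, 14) = 14.

14


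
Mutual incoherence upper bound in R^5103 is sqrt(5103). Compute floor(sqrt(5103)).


71^2 = 5041 <= 5103 < 5184 = 72^2, so 71 <= sqrt(5103) < 72.
floor(sqrt(5103)) = 71.

71


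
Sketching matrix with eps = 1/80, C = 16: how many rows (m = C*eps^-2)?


1/eps = 80.
(1/eps)^2 = 6400.
m = 16*6400 = 102400.

102400


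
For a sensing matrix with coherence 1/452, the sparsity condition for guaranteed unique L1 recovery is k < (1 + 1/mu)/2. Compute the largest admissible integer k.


1/mu = 452.
1 + 1/mu = 453.
(1 + 1/mu)/2 = 226.5 is not an integer, so k_max = floor(226.5) = 226.

226


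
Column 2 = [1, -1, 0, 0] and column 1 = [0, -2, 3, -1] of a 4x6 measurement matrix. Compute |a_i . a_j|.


Inner product: 1*0 + -1*-2 + 0*3 + 0*-1
Products: [0, 2, 0, 0]
Sum = 2.
|dot| = 2.

2


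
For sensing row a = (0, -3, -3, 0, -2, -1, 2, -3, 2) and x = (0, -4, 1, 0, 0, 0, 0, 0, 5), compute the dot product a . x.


Non-zero terms: ['-3*-4', '-3*1', '2*5']
Products: [12, -3, 10]
y = sum = 19.

19


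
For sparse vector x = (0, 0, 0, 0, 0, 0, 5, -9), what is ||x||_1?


Non-zero entries: [(6, 5), (7, -9)]
Absolute values: [5, 9]
||x||_1 = sum = 14.

14


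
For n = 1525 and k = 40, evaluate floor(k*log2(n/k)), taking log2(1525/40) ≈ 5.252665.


log2(n/k) = log2(1525/40) ≈ 5.252665.
k*log2(n/k) ≈ 40*5.252665 = 210.1066.
floor(210.1066) = 210.

210


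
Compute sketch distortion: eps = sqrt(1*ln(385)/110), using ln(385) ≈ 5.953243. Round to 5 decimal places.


ln(385) ≈ 5.953243.
1*ln(N)/m ≈ 1*5.953243/110 ≈ 0.05412039.
eps = sqrt(0.05412039) ≈ 0.2326379 ≈ 0.23264.

0.23264


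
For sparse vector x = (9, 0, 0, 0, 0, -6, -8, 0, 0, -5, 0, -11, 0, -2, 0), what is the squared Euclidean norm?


Non-zero entries: [(0, 9), (5, -6), (6, -8), (9, -5), (11, -11), (13, -2)]
Squares: [81, 36, 64, 25, 121, 4]
||x||_2^2 = sum = 331.

331


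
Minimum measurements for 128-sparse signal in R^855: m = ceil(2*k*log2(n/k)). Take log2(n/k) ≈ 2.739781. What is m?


log2(n/k) = log2(855/128) ≈ 2.739781.
2*k*log2(n/k) ≈ 2*128*2.739781 = 701.383936.
m = ceil(701.383936) = 702.

702


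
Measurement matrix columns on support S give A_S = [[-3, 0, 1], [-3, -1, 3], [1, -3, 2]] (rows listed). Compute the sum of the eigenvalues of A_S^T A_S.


Sum of eigenvalues of A_S^T A_S = trace(A_S^T A_S) = sum of squared column norms of A_S.
A_S^T A_S diagonal: [19, 10, 14].
trace = 19 + 10 + 14 = 43.

43


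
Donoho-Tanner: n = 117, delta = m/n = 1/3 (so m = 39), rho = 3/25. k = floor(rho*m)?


m = 1/3*117 = 39.
rho = 3/25.
rho*m = 3/25*39 = 4.68.
k = floor(4.68) = 4.

4


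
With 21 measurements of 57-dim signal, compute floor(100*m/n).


100*m/n = 100*21/57 ≈ 36.8421.
floor = 36.

36


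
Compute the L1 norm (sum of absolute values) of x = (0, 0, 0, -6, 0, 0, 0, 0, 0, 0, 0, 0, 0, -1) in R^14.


Non-zero entries: [(3, -6), (13, -1)]
Absolute values: [6, 1]
||x||_1 = sum = 7.

7


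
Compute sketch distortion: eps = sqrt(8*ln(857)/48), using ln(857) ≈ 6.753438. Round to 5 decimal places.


ln(857) ≈ 6.753438.
8*ln(N)/m ≈ 8*6.753438/48 ≈ 1.125573.
eps = sqrt(1.125573) ≈ 1.0609303 ≈ 1.06093.

1.06093


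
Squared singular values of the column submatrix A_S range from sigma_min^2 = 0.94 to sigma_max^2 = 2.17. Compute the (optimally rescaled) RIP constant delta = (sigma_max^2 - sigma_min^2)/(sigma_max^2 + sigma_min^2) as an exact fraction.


lambda_max - lambda_min = 2.17 - 0.94 = 1.23.
lambda_max + lambda_min = 2.17 + 0.94 = 3.11.
delta = 1.23/3.11 = 123/311.

123/311


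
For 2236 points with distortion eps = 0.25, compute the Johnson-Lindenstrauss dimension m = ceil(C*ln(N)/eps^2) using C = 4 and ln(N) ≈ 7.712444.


ln(2236) ≈ 7.712444.
eps^2 = 0.25^2 = 0.0625.
C*ln(N)/eps^2 ≈ 4*7.712444/0.0625 ≈ 493.5964.
m = ceil(493.5964) = 494.

494


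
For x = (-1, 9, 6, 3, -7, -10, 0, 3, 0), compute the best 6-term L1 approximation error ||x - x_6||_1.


Sorted |x_i| descending: [10, 9, 7, 6, 3, 3, 1, 0, 0]
Keep top 6: [10, 9, 7, 6, 3, 3]
Tail entries: [1, 0, 0]
L1 error = sum of tail = 1.

1


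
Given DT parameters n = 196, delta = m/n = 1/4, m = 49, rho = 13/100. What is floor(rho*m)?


m = 1/4*196 = 49.
rho = 13/100.
rho*m = 13/100*49 = 6.37.
k = floor(6.37) = 6.

6


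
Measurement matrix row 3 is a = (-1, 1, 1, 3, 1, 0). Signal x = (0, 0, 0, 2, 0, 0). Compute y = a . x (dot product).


Non-zero terms: ['3*2']
Products: [6]
y = sum = 6.

6


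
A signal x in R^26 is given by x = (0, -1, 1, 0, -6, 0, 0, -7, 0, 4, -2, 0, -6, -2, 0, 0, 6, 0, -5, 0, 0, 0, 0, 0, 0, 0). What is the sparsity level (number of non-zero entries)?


Non-zero positions: [1, 2, 4, 7, 9, 10, 12, 13, 16, 18].
Sparsity = 10.

10


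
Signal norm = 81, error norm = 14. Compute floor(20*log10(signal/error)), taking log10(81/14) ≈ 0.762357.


||x||/||e|| = 81/14.
log10(81/14) ≈ 0.762357.
20*log10(||x||/||e||) ≈ 20*0.762357 = 15.24714.
floor(15.24714) = 15.

15


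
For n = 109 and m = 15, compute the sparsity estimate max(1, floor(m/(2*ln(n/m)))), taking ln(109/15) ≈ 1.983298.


n/m = 109/15.
ln(n/m) ≈ 1.983298.
2*ln(n/m) ≈ 3.966596.
m/(2*ln(n/m)) ≈ 15/3.966596 ≈ 3.7816.
floor = 3.
k_max = max(1, 3) = 3.

3


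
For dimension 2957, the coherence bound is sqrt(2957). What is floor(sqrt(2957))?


54^2 = 2916 <= 2957 < 3025 = 55^2, so 54 <= sqrt(2957) < 55.
floor(sqrt(2957)) = 54.

54


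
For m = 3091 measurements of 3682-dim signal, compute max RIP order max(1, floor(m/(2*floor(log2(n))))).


floor(log2(3682)) = 11.
2*11 = 22.
m/(2*floor(log2(n))) = 3091/22 ≈ 140.5.
floor = 140.
k = max(1, 140) = 140.

140


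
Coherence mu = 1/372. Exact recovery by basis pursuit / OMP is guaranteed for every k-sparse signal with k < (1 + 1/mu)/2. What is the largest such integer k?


1/mu = 372.
1 + 1/mu = 373.
(1 + 1/mu)/2 = 186.5 is not an integer, so k_max = floor(186.5) = 186.

186


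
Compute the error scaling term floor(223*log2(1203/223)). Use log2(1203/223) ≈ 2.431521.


log2(n/k) = log2(1203/223) ≈ 2.431521.
k*log2(n/k) ≈ 223*2.431521 = 542.229183.
floor(542.229183) = 542.

542


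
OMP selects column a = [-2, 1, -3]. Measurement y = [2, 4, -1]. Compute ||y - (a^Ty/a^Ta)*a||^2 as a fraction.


a^T a = 14.
a^T y = 3.
coeff = 3/14 = 3/14.
||r||^2 = 285/14.

285/14


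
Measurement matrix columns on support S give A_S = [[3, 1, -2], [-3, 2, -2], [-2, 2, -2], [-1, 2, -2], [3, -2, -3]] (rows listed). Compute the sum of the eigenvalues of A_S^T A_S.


Sum of eigenvalues of A_S^T A_S = trace(A_S^T A_S) = sum of squared column norms of A_S.
A_S^T A_S diagonal: [32, 17, 25].
trace = 32 + 17 + 25 = 74.

74


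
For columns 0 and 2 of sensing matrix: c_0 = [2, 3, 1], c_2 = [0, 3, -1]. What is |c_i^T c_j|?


Inner product: 2*0 + 3*3 + 1*-1
Products: [0, 9, -1]
Sum = 8.
|dot| = 8.

8


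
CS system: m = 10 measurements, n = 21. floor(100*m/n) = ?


100*m/n = 100*10/21 ≈ 47.619.
floor = 47.

47


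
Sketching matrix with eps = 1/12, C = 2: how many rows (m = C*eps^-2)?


1/eps = 12.
(1/eps)^2 = 144.
m = 2*144 = 288.

288


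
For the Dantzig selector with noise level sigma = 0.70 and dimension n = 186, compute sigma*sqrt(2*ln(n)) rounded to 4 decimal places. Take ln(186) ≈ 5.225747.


ln(186) ≈ 5.225747.
2*ln(n) ≈ 10.451494.
sqrt(2*ln(n)) ≈ sqrt(10.451494) ≈ 3.232877.
threshold ≈ 0.70*3.232877 = 2.2630139 ≈ 2.2630.

2.2630


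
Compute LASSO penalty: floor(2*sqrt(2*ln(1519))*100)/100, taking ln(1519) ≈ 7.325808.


ln(1519) ≈ 7.325808.
2*ln(n) ≈ 14.651616.
sqrt(2*ln(n)) ≈ sqrt(14.651616) ≈ 3.827743.
lambda ≈ 2*3.827743 = 7.655486.
floor(lambda*100)/100 = 7.65.

7.65


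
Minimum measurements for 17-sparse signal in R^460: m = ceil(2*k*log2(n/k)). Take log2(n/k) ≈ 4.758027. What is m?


log2(n/k) = log2(460/17) ≈ 4.758027.
2*k*log2(n/k) ≈ 2*17*4.758027 = 161.772918.
m = ceil(161.772918) = 162.

162


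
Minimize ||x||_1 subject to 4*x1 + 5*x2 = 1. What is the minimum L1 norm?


Axis intercepts:
  x1 = 1/4, x2 = 0: L1 = 1/4
  x1 = 0, x2 = 1/5: L1 = 1/5
x* = (0, 1/5)
||x*||_1 = 1/5.

1/5


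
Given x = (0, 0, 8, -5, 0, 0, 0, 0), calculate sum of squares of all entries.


Non-zero entries: [(2, 8), (3, -5)]
Squares: [64, 25]
||x||_2^2 = sum = 89.

89


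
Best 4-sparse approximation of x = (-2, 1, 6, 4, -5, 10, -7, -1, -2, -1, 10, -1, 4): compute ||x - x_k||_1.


Sorted |x_i| descending: [10, 10, 7, 6, 5, 4, 4, 2, 2, 1, 1, 1, 1]
Keep top 4: [10, 10, 7, 6]
Tail entries: [5, 4, 4, 2, 2, 1, 1, 1, 1]
L1 error = sum of tail = 21.

21


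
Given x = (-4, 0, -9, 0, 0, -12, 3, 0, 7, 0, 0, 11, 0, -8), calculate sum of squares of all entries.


Non-zero entries: [(0, -4), (2, -9), (5, -12), (6, 3), (8, 7), (11, 11), (13, -8)]
Squares: [16, 81, 144, 9, 49, 121, 64]
||x||_2^2 = sum = 484.

484


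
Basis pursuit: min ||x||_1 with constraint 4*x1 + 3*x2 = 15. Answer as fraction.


Axis intercepts:
  x1 = 15/4, x2 = 0: L1 = 15/4
  x1 = 0, x2 = 5: L1 = 5
x* = (15/4, 0)
||x*||_1 = 15/4.

15/4


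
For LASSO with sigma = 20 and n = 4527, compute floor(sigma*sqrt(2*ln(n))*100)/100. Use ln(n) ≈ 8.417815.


ln(4527) ≈ 8.417815.
2*ln(n) ≈ 16.83563.
sqrt(2*ln(n)) ≈ sqrt(16.83563) ≈ 4.103124.
lambda ≈ 20*4.103124 = 82.06248.
floor(lambda*100)/100 = 82.06.

82.06


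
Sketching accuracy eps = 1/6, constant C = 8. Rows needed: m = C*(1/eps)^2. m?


1/eps = 6.
(1/eps)^2 = 36.
m = 8*36 = 288.

288


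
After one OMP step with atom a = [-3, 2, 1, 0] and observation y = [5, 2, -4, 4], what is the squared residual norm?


a^T a = 14.
a^T y = -15.
coeff = -15/14 = -15/14.
||r||^2 = 629/14.

629/14


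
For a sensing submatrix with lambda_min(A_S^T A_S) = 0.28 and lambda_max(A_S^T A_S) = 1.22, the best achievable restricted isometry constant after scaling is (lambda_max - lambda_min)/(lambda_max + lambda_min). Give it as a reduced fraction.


lambda_max - lambda_min = 1.22 - 0.28 = 0.94.
lambda_max + lambda_min = 1.22 + 0.28 = 1.50.
delta = 0.94/1.50 = 94/150 = 47/75.

47/75


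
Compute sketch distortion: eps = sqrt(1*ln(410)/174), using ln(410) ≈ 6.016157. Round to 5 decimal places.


ln(410) ≈ 6.016157.
1*ln(N)/m ≈ 1*6.016157/174 ≈ 0.03457561.
eps = sqrt(0.03457561) ≈ 0.1859452 ≈ 0.18595.

0.18595


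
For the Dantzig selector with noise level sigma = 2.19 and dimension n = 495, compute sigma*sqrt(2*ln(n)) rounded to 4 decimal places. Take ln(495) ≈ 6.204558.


ln(495) ≈ 6.204558.
2*ln(n) ≈ 12.409116.
sqrt(2*ln(n)) ≈ sqrt(12.409116) ≈ 3.522658.
threshold ≈ 2.19*3.522658 = 7.71462102 ≈ 7.7146.

7.7146


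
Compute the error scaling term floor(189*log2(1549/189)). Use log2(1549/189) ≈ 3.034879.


log2(n/k) = log2(1549/189) ≈ 3.034879.
k*log2(n/k) ≈ 189*3.034879 = 573.592131.
floor(573.592131) = 573.

573


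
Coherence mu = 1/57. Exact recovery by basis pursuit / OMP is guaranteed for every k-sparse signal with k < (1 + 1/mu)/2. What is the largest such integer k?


1/mu = 57.
1 + 1/mu = 58.
(1 + 1/mu)/2 = 29 is an integer and the inequality is strict, so k_max = 29 - 1 = 28.

28


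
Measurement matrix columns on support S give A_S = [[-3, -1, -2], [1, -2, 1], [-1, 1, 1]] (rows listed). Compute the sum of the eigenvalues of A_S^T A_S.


Sum of eigenvalues of A_S^T A_S = trace(A_S^T A_S) = sum of squared column norms of A_S.
A_S^T A_S diagonal: [11, 6, 6].
trace = 11 + 6 + 6 = 23.

23


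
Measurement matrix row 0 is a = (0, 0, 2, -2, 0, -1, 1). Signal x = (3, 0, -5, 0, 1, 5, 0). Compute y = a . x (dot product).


Non-zero terms: ['0*3', '2*-5', '0*1', '-1*5']
Products: [0, -10, 0, -5]
y = sum = -15.

-15


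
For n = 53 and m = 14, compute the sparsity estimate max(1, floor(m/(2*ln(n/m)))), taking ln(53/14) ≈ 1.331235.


n/m = 53/14.
ln(n/m) ≈ 1.331235.
2*ln(n/m) ≈ 2.66247.
m/(2*ln(n/m)) ≈ 14/2.66247 ≈ 5.2583.
floor = 5.
k_max = max(1, 5) = 5.

5


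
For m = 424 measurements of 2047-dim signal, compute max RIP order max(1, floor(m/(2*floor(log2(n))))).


floor(log2(2047)) = 10.
2*10 = 20.
m/(2*floor(log2(n))) = 424/20 ≈ 21.2.
floor = 21.
k = max(1, 21) = 21.

21


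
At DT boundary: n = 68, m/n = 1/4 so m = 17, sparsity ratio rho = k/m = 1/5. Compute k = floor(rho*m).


m = 1/4*68 = 17.
rho = 1/5.
rho*m = 1/5*17 = 3.4.
k = floor(3.4) = 3.

3


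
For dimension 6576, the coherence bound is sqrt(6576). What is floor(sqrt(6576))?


81^2 = 6561 <= 6576 < 6724 = 82^2, so 81 <= sqrt(6576) < 82.
floor(sqrt(6576)) = 81.

81


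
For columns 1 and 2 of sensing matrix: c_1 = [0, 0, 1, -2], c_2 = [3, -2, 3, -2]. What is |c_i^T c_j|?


Inner product: 0*3 + 0*-2 + 1*3 + -2*-2
Products: [0, 0, 3, 4]
Sum = 7.
|dot| = 7.

7


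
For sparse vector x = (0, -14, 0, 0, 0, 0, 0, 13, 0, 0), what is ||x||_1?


Non-zero entries: [(1, -14), (7, 13)]
Absolute values: [14, 13]
||x||_1 = sum = 27.

27


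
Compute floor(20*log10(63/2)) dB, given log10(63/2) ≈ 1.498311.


||x||/||e|| = 63/2.
log10(63/2) ≈ 1.498311.
20*log10(||x||/||e||) ≈ 20*1.498311 = 29.96622.
floor(29.96622) = 29.

29


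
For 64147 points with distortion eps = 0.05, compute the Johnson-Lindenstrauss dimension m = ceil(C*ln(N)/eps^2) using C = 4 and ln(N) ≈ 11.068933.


ln(64147) ≈ 11.068933.
eps^2 = 0.05^2 = 0.0025.
C*ln(N)/eps^2 ≈ 4*11.068933/0.0025 ≈ 17710.2928.
m = ceil(17710.2928) = 17711.

17711


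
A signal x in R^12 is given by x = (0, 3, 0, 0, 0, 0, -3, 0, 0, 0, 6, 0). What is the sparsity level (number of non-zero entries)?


Non-zero positions: [1, 6, 10].
Sparsity = 3.

3


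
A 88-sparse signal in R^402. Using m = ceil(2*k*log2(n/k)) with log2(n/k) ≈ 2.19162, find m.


log2(n/k) = log2(402/88) ≈ 2.19162.
2*k*log2(n/k) ≈ 2*88*2.19162 = 385.72512.
m = ceil(385.72512) = 386.

386


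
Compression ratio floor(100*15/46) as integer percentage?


100*m/n = 100*15/46 ≈ 32.6087.
floor = 32.

32


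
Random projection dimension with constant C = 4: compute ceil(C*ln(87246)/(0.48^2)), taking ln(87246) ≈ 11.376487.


ln(87246) ≈ 11.376487.
eps^2 = 0.48^2 = 0.2304.
C*ln(N)/eps^2 ≈ 4*11.376487/0.2304 ≈ 197.5085.
m = ceil(197.5085) = 198.

198


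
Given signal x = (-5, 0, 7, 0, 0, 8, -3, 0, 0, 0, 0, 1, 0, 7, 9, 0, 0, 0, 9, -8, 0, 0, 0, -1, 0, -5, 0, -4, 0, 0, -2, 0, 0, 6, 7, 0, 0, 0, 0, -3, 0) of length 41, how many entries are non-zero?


Non-zero positions: [0, 2, 5, 6, 11, 13, 14, 18, 19, 23, 25, 27, 30, 33, 34, 39].
Sparsity = 16.

16


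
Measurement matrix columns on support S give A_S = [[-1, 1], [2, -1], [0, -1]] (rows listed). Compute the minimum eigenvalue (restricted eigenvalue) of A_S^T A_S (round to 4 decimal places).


A_S^T A_S = [[5, -3], [-3, 3]].
trace = 8.
det = 6.
disc = trace^2 - 4*det = 64 - 4*6 = 40.
sqrt(40) ≈ 6.324555.
lam_min = (8 - sqrt(40))/2 ≈ (8 - 6.324555)/2 = 0.8377225 ≈ 0.8377.

0.8377


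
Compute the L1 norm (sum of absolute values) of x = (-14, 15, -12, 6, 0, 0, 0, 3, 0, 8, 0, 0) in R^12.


Non-zero entries: [(0, -14), (1, 15), (2, -12), (3, 6), (7, 3), (9, 8)]
Absolute values: [14, 15, 12, 6, 3, 8]
||x||_1 = sum = 58.

58


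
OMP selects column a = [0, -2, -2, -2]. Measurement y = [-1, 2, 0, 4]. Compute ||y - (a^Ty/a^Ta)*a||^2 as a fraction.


a^T a = 12.
a^T y = -12.
coeff = -12/12 = -1.
||r||^2 = 9.

9
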